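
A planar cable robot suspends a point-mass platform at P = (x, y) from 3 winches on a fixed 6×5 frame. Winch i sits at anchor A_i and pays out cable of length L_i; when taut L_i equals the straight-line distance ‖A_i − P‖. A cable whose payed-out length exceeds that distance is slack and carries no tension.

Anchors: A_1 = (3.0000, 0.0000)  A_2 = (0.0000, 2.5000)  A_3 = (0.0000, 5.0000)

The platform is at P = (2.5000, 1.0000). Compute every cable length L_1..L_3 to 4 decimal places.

(1.1180, 2.9155, 4.7170)

L_1 = √((3.0000−2.5000)² + (0.0000−1.0000)²) = 1.1180
L_2 = √((0.0000−2.5000)² + (2.5000−1.0000)²) = 2.9155
L_3 = √((0.0000−2.5000)² + (5.0000−1.0000)²) = 4.7170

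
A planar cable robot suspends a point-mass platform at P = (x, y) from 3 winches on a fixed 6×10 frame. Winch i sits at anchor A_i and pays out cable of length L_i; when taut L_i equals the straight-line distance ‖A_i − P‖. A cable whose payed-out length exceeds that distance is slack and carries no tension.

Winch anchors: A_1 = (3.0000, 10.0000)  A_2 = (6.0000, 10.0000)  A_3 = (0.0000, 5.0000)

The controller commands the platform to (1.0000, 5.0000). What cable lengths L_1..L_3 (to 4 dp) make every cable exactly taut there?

(5.3852, 7.0711, 1.0000)

cable 1: Δx=2.0000, Δy=5.0000; L_1 = √(Δx²+Δy²) = 5.3852
cable 2: Δx=5.0000, Δy=5.0000; L_2 = √(Δx²+Δy²) = 7.0711
cable 3: Δx=-1.0000, Δy=0.0000; L_3 = √(Δx²+Δy²) = 1.0000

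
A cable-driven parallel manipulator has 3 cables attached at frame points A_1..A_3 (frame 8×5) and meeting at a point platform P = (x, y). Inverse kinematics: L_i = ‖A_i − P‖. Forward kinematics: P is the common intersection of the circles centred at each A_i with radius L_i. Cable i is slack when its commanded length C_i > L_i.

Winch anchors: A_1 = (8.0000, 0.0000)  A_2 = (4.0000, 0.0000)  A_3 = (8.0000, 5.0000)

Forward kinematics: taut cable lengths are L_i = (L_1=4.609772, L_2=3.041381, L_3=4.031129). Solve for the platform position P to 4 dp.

circle eqns → linear via eq_j − eq_1; set c_j = A_j·A_j − L_j²
c_1 = 64.0000+0.0000−21.2500 = 42.7500
8.0000·x + 0.0000·y = c_1−c_2 = 36.0000
0.0000·x − 10.0000·y = c_1−c_3 = -30.0000
solve first two rows → x=4.5000, y=3.0000

(4.5000, 3.0000)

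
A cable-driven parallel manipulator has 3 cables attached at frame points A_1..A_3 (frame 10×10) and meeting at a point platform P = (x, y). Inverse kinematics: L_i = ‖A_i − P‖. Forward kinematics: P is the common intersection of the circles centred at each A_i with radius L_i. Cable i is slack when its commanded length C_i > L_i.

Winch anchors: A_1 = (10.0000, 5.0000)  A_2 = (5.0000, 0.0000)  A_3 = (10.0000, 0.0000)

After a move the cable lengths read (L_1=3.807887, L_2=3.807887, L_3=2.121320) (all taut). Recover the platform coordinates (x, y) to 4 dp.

(8.5000, 1.5000)

expand ‖A_i−P‖²=L_i² and subtract eq 1 (q_i ≔ ‖A_i‖²−L_i²)
q_1 = 100.0000+25.0000−14.5000 = 110.5000
eq1−eq2 → [10.0000  10.0000]·P = 100.0000
eq1−eq3 → [0.0000  10.0000]·P = 15.0000
2×2 solve → P = (8.5000, 1.5000)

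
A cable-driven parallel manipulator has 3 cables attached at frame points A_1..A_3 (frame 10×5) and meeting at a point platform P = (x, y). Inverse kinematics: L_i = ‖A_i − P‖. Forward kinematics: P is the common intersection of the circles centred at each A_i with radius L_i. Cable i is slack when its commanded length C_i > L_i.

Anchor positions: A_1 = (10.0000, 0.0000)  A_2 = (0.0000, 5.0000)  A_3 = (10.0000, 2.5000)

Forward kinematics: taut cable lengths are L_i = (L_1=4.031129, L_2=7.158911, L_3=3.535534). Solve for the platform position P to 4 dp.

(6.5000, 2.0000)

circle eqns → linear via eq_j − eq_1; set k_j = A_j·A_j − L_j²
k_1 = 100.0000+0.0000−16.2500 = 83.7500
20.0000·x − 10.0000·y = k_1−k_2 = 110.0000
0.0000·x − 5.0000·y = k_1−k_3 = -10.0000
solve first two rows → x=6.5000, y=2.0000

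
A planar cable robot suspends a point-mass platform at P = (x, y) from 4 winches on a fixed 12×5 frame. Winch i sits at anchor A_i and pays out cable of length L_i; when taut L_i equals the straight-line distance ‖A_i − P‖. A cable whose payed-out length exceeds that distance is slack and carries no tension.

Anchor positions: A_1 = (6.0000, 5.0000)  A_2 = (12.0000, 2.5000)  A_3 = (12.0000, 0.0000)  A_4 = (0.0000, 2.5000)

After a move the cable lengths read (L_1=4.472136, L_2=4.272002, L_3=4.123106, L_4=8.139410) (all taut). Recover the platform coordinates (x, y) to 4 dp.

circle eqns → linear via eq_j − eq_1; set c_j = A_j·A_j − L_j²
c_1 = 36.0000+25.0000−20.0000 = 41.0000
-12.0000·x + 5.0000·y = c_1−c_2 = -91.0000
-12.0000·x + 10.0000·y = c_1−c_3 = -86.0000
12.0000·x + 5.0000·y = c_1−c_4 = 101.0000
solve first two rows → x=8.0000, y=1.0000
check cable 4: ‖A_4−P‖² = 66.2500 ≈ L_4² = 66.2500 ✓

(8.0000, 1.0000)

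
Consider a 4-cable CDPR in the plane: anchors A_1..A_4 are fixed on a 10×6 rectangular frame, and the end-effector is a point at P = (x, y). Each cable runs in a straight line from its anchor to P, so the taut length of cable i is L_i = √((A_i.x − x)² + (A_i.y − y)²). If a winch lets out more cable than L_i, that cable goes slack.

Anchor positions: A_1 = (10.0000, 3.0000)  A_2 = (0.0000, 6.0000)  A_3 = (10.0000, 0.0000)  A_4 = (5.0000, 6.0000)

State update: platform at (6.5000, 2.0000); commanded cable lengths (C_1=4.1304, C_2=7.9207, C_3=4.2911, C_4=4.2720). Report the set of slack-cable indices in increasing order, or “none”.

i=1: geometric 3.6401 vs commanded 4.1304 ⇒ slack
i=2: geometric 7.6322 vs commanded 7.9207 ⇒ slack
i=3: geometric 4.0311 vs commanded 4.2911 ⇒ slack
i=4: geometric 4.2720 vs commanded 4.2720 ⇒ taut

1, 2, 3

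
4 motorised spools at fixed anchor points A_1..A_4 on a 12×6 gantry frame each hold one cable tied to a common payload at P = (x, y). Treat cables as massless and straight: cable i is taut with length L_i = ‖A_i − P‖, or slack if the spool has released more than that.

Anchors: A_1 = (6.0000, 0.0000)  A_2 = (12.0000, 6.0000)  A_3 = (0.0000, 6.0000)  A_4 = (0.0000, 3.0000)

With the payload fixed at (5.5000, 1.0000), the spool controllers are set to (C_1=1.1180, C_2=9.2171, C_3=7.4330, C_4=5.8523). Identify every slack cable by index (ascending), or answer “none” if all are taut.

2

cable 1: L_1 = ‖A_1−P‖ = 1.1180;  C_1 = 1.1180 → taut
cable 2: L_2 = ‖A_2−P‖ = 8.2006;  C_2 = 9.2171 → slack
cable 3: L_3 = ‖A_3−P‖ = 7.4330;  C_3 = 7.4330 → taut
cable 4: L_4 = ‖A_4−P‖ = 5.8523;  C_4 = 5.8523 → taut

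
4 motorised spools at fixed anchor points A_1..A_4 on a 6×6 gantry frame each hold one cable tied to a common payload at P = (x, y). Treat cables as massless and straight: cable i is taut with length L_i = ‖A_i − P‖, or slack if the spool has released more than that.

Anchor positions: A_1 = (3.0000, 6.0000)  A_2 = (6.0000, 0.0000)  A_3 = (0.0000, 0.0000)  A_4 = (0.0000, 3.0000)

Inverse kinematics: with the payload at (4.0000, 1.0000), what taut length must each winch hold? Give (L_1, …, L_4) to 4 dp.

cable 1: Δx=-1.0000, Δy=5.0000; L_1 = √(Δx²+Δy²) = 5.0990
cable 2: Δx=2.0000, Δy=-1.0000; L_2 = √(Δx²+Δy²) = 2.2361
cable 3: Δx=-4.0000, Δy=-1.0000; L_3 = √(Δx²+Δy²) = 4.1231
cable 4: Δx=-4.0000, Δy=2.0000; L_4 = √(Δx²+Δy²) = 4.4721

(5.0990, 2.2361, 4.1231, 4.4721)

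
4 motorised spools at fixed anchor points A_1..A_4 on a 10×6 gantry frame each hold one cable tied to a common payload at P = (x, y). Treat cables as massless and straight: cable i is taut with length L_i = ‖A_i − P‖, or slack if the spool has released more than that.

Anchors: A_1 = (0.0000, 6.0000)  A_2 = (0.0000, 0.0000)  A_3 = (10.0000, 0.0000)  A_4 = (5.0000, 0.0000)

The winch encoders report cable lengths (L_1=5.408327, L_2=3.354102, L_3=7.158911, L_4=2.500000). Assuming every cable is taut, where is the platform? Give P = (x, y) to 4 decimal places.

(3.0000, 1.5000)

each cable: (A_i−P)·(A_i−P) = L_i²; let k_i = ‖A_i‖²−L_i²
k_1 = 0.0000+36.0000−29.2500 = 6.7500
row 1: 0.0000x + 12.0000y = 18.0000  (k_2=-11.2500)
row 2: -20.0000x + 12.0000y = -42.0000  (k_3=48.7500)
row 3: -10.0000x + 12.0000y = -12.0000  (k_4=18.7500)
Cramer on rows 1–2 → x = 3.0000, y = 1.5000
check cable 4: ‖A_4−P‖² = 6.2500 ≈ L_4² = 6.2500 ✓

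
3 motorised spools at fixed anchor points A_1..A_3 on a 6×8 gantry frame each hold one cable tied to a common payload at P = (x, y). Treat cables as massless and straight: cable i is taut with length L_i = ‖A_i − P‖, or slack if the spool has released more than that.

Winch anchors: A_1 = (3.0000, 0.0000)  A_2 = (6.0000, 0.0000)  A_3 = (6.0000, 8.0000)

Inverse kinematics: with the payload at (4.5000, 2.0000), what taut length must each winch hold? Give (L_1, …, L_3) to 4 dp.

cable 1: Δx=-1.5000, Δy=-2.0000; L_1 = √(Δx²+Δy²) = 2.5000
cable 2: Δx=1.5000, Δy=-2.0000; L_2 = √(Δx²+Δy²) = 2.5000
cable 3: Δx=1.5000, Δy=6.0000; L_3 = √(Δx²+Δy²) = 6.1847

(2.5000, 2.5000, 6.1847)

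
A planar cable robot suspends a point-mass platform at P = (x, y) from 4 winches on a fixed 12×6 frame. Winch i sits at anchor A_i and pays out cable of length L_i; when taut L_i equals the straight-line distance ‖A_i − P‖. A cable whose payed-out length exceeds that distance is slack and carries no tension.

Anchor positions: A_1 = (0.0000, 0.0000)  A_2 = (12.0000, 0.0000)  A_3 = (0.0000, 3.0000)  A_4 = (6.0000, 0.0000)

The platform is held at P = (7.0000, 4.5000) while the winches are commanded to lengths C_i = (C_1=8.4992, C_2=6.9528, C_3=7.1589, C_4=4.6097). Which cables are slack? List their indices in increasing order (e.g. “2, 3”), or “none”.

i=1: geometric 8.3217 vs commanded 8.4992 ⇒ slack
i=2: geometric 6.7268 vs commanded 6.9528 ⇒ slack
i=3: geometric 7.1589 vs commanded 7.1589 ⇒ taut
i=4: geometric 4.6098 vs commanded 4.6097 ⇒ taut

1, 2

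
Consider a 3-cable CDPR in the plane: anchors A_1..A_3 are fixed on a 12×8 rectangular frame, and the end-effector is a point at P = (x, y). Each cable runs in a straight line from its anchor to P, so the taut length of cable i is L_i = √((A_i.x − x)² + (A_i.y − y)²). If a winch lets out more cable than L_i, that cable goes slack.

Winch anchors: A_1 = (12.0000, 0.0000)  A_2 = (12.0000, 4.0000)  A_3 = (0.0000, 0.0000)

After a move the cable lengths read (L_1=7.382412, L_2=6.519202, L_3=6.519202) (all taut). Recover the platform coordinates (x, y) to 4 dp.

(5.5000, 3.5000)

expand ‖A_i−P‖²=L_i² and subtract eq 1 (q_i ≔ ‖A_i‖²−L_i²)
q_1 = 144.0000+0.0000−54.5000 = 89.5000
eq1−eq2 → [0.0000  -8.0000]·P = -28.0000
eq1−eq3 → [24.0000  0.0000]·P = 132.0000
2×2 solve → P = (5.5000, 3.5000)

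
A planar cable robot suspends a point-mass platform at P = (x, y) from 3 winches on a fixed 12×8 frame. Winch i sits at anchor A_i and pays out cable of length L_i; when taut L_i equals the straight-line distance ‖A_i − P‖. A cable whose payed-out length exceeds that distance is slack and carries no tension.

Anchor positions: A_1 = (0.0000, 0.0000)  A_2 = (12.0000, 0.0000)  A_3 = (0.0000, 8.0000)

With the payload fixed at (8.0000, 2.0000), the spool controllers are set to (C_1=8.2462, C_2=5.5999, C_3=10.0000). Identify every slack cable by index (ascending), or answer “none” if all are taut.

cable 1: L_1 = ‖A_1−P‖ = 8.2462;  C_1 = 8.2462 → taut
cable 2: L_2 = ‖A_2−P‖ = 4.4721;  C_2 = 5.5999 → slack
cable 3: L_3 = ‖A_3−P‖ = 10.0000;  C_3 = 10.0000 → taut

2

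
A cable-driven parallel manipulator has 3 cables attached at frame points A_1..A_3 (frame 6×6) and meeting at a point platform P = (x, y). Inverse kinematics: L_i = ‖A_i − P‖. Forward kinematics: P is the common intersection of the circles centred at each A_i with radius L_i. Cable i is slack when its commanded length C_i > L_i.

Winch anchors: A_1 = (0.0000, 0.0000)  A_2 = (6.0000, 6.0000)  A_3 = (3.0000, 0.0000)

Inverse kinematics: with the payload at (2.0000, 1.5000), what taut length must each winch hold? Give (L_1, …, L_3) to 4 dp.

(2.5000, 6.0208, 1.8028)

L_1 = √((0.0000−2.0000)² + (0.0000−1.5000)²) = 2.5000
L_2 = √((6.0000−2.0000)² + (6.0000−1.5000)²) = 6.0208
L_3 = √((3.0000−2.0000)² + (0.0000−1.5000)²) = 1.8028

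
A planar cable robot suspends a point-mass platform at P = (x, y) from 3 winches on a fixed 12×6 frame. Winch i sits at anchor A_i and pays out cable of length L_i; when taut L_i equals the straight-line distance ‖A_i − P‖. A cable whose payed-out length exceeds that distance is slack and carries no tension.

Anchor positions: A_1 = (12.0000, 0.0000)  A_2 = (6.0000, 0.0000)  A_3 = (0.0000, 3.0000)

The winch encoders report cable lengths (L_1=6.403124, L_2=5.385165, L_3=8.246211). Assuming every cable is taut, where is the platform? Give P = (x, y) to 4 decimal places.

(8.0000, 5.0000)

each cable: (A_i−P)·(A_i−P) = L_i²; let q_i = ‖A_i‖²−L_i²
q_1 = 144.0000+0.0000−41.0000 = 103.0000
row 1: 12.0000x + 0.0000y = 96.0000  (q_2=7.0000)
row 2: 24.0000x − 6.0000y = 162.0000  (q_3=-59.0000)
Cramer on rows 1–2 → x = 8.0000, y = 5.0000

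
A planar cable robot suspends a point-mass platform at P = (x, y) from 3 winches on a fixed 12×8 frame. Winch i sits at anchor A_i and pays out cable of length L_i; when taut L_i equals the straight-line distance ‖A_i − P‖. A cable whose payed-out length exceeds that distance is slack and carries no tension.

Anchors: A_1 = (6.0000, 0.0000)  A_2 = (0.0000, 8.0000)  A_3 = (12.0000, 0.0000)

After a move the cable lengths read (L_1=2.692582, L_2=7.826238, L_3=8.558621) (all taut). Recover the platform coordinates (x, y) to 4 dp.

(3.5000, 1.0000)

circle eqns → linear via eq_j − eq_1; set q_j = A_j·A_j − L_j²
q_1 = 36.0000+0.0000−7.2500 = 28.7500
12.0000·x − 16.0000·y = q_1−q_2 = 26.0000
-12.0000·x + 0.0000·y = q_1−q_3 = -42.0000
solve first two rows → x=3.5000, y=1.0000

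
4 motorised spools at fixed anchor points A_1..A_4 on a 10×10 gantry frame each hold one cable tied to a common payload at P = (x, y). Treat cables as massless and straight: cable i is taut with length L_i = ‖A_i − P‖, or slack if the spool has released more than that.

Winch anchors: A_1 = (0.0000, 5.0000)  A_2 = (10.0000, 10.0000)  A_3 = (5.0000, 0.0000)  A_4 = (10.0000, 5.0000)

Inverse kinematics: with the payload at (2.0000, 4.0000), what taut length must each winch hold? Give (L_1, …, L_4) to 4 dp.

cable 1: Δx=-2.0000, Δy=1.0000; L_1 = √(Δx²+Δy²) = 2.2361
cable 2: Δx=8.0000, Δy=6.0000; L_2 = √(Δx²+Δy²) = 10.0000
cable 3: Δx=3.0000, Δy=-4.0000; L_3 = √(Δx²+Δy²) = 5.0000
cable 4: Δx=8.0000, Δy=1.0000; L_4 = √(Δx²+Δy²) = 8.0623

(2.2361, 10.0000, 5.0000, 8.0623)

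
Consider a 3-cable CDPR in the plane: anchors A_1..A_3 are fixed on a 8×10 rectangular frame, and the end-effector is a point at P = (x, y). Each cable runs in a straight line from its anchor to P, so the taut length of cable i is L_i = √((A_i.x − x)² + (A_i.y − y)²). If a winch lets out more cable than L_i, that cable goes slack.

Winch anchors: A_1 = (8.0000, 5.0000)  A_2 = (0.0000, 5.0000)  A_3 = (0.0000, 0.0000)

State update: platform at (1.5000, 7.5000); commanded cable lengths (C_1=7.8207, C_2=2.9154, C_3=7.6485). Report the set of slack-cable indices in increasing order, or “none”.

1

i=1: geometric 6.9642 vs commanded 7.8207 ⇒ slack
i=2: geometric 2.9155 vs commanded 2.9154 ⇒ taut
i=3: geometric 7.6485 vs commanded 7.6485 ⇒ taut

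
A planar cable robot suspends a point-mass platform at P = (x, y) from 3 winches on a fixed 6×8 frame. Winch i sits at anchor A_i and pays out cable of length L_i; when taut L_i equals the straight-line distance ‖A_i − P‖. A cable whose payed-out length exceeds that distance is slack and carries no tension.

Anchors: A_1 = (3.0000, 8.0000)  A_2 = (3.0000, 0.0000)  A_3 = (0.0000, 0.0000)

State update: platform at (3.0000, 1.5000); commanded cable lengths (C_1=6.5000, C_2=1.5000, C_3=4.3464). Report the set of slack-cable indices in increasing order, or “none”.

i=1: geometric 6.5000 vs commanded 6.5000 ⇒ taut
i=2: geometric 1.5000 vs commanded 1.5000 ⇒ taut
i=3: geometric 3.3541 vs commanded 4.3464 ⇒ slack

3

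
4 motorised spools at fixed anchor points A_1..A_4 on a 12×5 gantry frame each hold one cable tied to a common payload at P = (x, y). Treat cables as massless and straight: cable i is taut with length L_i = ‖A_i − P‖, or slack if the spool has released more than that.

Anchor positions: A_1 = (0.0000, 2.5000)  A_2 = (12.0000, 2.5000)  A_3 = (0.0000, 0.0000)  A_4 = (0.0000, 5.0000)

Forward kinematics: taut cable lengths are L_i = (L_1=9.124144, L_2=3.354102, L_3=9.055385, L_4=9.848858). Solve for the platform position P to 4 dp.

circle eqns → linear via eq_j − eq_1; set k_j = A_j·A_j − L_j²
k_1 = 0.0000+6.2500−83.2500 = -77.0000
-24.0000·x + 0.0000·y = k_1−k_2 = -216.0000
0.0000·x + 5.0000·y = k_1−k_3 = 5.0000
0.0000·x − 5.0000·y = k_1−k_4 = -5.0000
solve first two rows → x=9.0000, y=1.0000
check cable 4: ‖A_4−P‖² = 97.0000 ≈ L_4² = 97.0000 ✓

(9.0000, 1.0000)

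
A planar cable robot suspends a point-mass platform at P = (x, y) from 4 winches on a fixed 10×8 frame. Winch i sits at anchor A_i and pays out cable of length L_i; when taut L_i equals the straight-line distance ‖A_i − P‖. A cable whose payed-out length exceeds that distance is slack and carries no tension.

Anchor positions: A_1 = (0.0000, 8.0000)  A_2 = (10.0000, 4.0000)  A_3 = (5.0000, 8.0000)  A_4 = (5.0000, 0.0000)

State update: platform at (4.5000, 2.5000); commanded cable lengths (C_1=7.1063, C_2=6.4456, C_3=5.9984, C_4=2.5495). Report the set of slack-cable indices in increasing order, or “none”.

2, 3

cable 1: √((-4.5000)²+(5.5000)²)=7.1063, C_1=7.1063: taut
cable 2: √((5.5000)²+(1.5000)²)=5.7009, C_2=6.4456: slack
cable 3: √((0.5000)²+(5.5000)²)=5.5227, C_3=5.9984: slack
cable 4: √((0.5000)²+(-2.5000)²)=2.5495, C_4=2.5495: taut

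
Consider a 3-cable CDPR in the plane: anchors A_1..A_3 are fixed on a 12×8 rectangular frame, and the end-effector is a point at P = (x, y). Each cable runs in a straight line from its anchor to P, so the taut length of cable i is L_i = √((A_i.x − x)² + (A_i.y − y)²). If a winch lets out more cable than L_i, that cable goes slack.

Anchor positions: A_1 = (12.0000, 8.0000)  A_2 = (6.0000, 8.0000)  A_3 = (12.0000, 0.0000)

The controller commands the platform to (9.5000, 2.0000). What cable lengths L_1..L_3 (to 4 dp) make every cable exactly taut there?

(6.5000, 6.9462, 3.2016)

L_1: Δ = A_1−P = (2.5000, 6.0000) → ‖Δ‖ = √42.2500 = 6.5000
L_2: Δ = A_2−P = (-3.5000, 6.0000) → ‖Δ‖ = √48.2500 = 6.9462
L_3: Δ = A_3−P = (2.5000, -2.0000) → ‖Δ‖ = √10.2500 = 3.2016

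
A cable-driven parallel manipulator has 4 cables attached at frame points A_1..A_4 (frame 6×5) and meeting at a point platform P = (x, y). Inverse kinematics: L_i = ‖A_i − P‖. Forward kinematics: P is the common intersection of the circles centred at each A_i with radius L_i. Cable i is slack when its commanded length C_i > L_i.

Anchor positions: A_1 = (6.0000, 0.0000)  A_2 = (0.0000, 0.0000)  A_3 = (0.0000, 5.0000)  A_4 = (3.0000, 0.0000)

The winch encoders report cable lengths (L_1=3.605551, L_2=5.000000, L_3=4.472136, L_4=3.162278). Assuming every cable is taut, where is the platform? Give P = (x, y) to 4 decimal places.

circle eqns → linear via eq_j − eq_1; set c_j = A_j·A_j − L_j²
c_1 = 36.0000+0.0000−13.0000 = 23.0000
12.0000·x + 0.0000·y = c_1−c_2 = 48.0000
12.0000·x − 10.0000·y = c_1−c_3 = 18.0000
6.0000·x + 0.0000·y = c_1−c_4 = 24.0000
solve first two rows → x=4.0000, y=3.0000
check cable 4: ‖A_4−P‖² = 10.0000 ≈ L_4² = 10.0000 ✓

(4.0000, 3.0000)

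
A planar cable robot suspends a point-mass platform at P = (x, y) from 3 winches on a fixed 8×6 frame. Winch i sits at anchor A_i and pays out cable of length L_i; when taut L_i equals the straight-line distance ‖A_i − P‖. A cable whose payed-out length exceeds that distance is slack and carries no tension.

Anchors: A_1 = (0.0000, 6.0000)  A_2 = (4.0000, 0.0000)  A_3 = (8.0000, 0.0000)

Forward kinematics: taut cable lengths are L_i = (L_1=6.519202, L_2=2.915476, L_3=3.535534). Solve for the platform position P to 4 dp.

(5.5000, 2.5000)

circle eqns → linear via eq_j − eq_1; set q_j = A_j·A_j − L_j²
q_1 = 0.0000+36.0000−42.5000 = -6.5000
-8.0000·x + 12.0000·y = q_1−q_2 = -14.0000
-16.0000·x + 12.0000·y = q_1−q_3 = -58.0000
solve first two rows → x=5.5000, y=2.5000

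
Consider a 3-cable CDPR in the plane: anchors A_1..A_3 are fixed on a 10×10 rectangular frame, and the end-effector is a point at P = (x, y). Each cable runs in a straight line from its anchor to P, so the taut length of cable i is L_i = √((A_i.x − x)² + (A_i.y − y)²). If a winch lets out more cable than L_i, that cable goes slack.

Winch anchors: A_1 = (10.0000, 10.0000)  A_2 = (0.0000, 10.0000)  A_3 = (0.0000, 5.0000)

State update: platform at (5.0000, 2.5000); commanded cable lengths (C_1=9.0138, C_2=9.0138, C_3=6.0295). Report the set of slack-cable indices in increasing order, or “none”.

cable 1: √((5.0000)²+(7.5000)²)=9.0139, C_1=9.0138: taut
cable 2: √((-5.0000)²+(7.5000)²)=9.0139, C_2=9.0138: taut
cable 3: √((-5.0000)²+(2.5000)²)=5.5902, C_3=6.0295: slack

3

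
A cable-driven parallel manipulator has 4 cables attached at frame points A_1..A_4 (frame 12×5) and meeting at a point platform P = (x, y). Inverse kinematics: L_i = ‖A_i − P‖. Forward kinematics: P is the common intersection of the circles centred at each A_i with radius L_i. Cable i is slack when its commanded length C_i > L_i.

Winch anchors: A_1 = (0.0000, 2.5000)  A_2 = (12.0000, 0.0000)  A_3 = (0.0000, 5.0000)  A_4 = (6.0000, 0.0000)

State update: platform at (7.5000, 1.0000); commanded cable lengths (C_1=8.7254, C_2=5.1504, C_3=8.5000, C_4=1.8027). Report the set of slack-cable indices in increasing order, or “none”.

cable 1: √((-7.5000)²+(1.5000)²)=7.6485, C_1=8.7254: slack
cable 2: √((4.5000)²+(-1.0000)²)=4.6098, C_2=5.1504: slack
cable 3: √((-7.5000)²+(4.0000)²)=8.5000, C_3=8.5000: taut
cable 4: √((-1.5000)²+(-1.0000)²)=1.8028, C_4=1.8027: taut

1, 2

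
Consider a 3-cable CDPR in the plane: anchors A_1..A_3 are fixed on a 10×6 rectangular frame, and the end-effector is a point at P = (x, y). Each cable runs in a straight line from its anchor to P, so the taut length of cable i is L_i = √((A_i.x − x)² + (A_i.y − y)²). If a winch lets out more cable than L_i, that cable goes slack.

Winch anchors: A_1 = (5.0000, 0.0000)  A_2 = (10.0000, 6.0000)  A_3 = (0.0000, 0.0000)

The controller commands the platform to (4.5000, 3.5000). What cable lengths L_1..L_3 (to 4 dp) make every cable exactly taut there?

(3.5355, 6.0415, 5.7009)

L_1: Δ = A_1−P = (0.5000, -3.5000) → ‖Δ‖ = √12.5000 = 3.5355
L_2: Δ = A_2−P = (5.5000, 2.5000) → ‖Δ‖ = √36.5000 = 6.0415
L_3: Δ = A_3−P = (-4.5000, -3.5000) → ‖Δ‖ = √32.5000 = 5.7009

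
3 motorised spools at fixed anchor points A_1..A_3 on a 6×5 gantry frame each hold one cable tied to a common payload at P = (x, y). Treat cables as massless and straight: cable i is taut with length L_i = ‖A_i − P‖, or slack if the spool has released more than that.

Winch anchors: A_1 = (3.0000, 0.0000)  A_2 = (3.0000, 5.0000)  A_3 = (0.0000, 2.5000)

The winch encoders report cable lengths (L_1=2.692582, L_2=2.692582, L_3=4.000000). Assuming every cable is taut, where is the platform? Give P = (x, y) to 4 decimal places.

(4.0000, 2.5000)

expand ‖A_i−P‖²=L_i² and subtract eq 1 (k_i ≔ ‖A_i‖²−L_i²)
k_1 = 9.0000+0.0000−7.2500 = 1.7500
eq1−eq2 → [0.0000  -10.0000]·P = -25.0000
eq1−eq3 → [6.0000  -5.0000]·P = 11.5000
2×2 solve → P = (4.0000, 2.5000)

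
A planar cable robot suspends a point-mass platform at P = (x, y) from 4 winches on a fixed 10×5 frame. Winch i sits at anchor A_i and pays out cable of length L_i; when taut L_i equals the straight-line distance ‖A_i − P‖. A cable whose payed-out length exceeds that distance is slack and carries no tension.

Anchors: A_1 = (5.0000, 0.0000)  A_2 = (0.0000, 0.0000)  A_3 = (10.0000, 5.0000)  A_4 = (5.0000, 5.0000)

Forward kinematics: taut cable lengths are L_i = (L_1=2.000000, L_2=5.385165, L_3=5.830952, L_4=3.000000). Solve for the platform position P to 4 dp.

(5.0000, 2.0000)

circle eqns → linear via eq_j − eq_1; set k_j = A_j·A_j − L_j²
k_1 = 25.0000+0.0000−4.0000 = 21.0000
10.0000·x + 0.0000·y = k_1−k_2 = 50.0000
-10.0000·x − 10.0000·y = k_1−k_3 = -70.0000
0.0000·x − 10.0000·y = k_1−k_4 = -20.0000
solve first two rows → x=5.0000, y=2.0000
check cable 4: ‖A_4−P‖² = 9.0000 ≈ L_4² = 9.0000 ✓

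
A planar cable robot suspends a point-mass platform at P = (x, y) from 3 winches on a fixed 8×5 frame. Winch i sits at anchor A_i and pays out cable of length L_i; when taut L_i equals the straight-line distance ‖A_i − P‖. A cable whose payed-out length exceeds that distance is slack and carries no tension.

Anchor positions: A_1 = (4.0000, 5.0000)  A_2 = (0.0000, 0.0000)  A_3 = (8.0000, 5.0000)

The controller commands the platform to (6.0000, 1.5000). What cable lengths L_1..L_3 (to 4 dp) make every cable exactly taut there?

L_1: Δ = A_1−P = (-2.0000, 3.5000) → ‖Δ‖ = √16.2500 = 4.0311
L_2: Δ = A_2−P = (-6.0000, -1.5000) → ‖Δ‖ = √38.2500 = 6.1847
L_3: Δ = A_3−P = (2.0000, 3.5000) → ‖Δ‖ = √16.2500 = 4.0311

(4.0311, 6.1847, 4.0311)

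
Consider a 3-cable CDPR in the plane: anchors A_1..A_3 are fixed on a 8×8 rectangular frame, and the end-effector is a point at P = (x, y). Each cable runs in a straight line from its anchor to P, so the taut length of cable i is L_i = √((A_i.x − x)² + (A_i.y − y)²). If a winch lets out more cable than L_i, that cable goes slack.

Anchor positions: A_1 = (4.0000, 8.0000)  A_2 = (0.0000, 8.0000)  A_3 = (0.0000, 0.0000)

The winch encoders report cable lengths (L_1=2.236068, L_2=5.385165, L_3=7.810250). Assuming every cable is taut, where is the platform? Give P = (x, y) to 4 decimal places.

expand ‖A_i−P‖²=L_i² and subtract eq 1 (q_i ≔ ‖A_i‖²−L_i²)
q_1 = 16.0000+64.0000−5.0000 = 75.0000
eq1−eq2 → [8.0000  0.0000]·P = 40.0000
eq1−eq3 → [8.0000  16.0000]·P = 136.0000
2×2 solve → P = (5.0000, 6.0000)

(5.0000, 6.0000)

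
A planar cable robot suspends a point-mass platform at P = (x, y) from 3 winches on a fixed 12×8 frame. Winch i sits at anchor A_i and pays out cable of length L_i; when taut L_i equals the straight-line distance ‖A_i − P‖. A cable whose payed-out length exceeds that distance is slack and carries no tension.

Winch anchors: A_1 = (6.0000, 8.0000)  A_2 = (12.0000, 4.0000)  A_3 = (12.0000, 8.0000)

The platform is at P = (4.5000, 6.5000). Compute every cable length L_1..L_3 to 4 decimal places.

L_1: Δ = A_1−P = (1.5000, 1.5000) → ‖Δ‖ = √4.5000 = 2.1213
L_2: Δ = A_2−P = (7.5000, -2.5000) → ‖Δ‖ = √62.5000 = 7.9057
L_3: Δ = A_3−P = (7.5000, 1.5000) → ‖Δ‖ = √58.5000 = 7.6485

(2.1213, 7.9057, 7.6485)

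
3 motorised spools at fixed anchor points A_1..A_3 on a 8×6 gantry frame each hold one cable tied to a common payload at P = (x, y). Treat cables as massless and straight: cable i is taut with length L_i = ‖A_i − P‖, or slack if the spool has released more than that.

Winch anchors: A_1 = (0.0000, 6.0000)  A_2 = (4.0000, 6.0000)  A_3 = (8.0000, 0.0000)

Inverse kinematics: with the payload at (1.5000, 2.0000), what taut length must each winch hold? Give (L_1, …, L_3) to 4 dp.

(4.2720, 4.7170, 6.8007)

cable 1: Δx=-1.5000, Δy=4.0000; L_1 = √(Δx²+Δy²) = 4.2720
cable 2: Δx=2.5000, Δy=4.0000; L_2 = √(Δx²+Δy²) = 4.7170
cable 3: Δx=6.5000, Δy=-2.0000; L_3 = √(Δx²+Δy²) = 6.8007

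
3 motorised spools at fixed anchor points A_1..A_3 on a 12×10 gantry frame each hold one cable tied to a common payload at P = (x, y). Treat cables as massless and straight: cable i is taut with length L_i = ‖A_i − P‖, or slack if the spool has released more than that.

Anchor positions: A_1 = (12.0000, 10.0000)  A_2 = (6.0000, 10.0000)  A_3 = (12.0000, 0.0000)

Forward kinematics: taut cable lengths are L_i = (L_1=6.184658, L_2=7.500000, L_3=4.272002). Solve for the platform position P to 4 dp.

expand ‖A_i−P‖²=L_i² and subtract eq 1 (c_i ≔ ‖A_i‖²−L_i²)
c_1 = 144.0000+100.0000−38.2500 = 205.7500
eq1−eq2 → [12.0000  0.0000]·P = 126.0000
eq1−eq3 → [0.0000  20.0000]·P = 80.0000
2×2 solve → P = (10.5000, 4.0000)

(10.5000, 4.0000)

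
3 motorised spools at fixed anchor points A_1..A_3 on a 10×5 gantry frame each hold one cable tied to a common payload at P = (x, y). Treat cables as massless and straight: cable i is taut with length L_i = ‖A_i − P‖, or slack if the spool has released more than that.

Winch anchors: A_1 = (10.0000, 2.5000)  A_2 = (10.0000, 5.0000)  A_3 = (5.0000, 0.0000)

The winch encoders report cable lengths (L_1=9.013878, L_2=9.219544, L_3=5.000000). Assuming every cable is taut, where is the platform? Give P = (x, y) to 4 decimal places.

(1.0000, 3.0000)

each cable: (A_i−P)·(A_i−P) = L_i²; let c_i = ‖A_i‖²−L_i²
c_1 = 100.0000+6.2500−81.2500 = 25.0000
row 1: 0.0000x − 5.0000y = -15.0000  (c_2=40.0000)
row 2: 10.0000x + 5.0000y = 25.0000  (c_3=0.0000)
Cramer on rows 1–2 → x = 1.0000, y = 3.0000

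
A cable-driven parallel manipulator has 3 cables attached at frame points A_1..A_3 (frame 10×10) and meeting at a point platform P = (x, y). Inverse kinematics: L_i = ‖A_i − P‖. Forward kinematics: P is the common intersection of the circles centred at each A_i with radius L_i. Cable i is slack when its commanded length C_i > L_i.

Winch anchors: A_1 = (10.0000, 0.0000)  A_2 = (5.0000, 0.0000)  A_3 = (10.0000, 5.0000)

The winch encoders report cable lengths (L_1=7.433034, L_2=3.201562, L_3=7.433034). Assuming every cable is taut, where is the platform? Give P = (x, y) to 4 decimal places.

circle eqns → linear via eq_j − eq_1; set c_j = A_j·A_j − L_j²
c_1 = 100.0000+0.0000−55.2500 = 44.7500
10.0000·x + 0.0000·y = c_1−c_2 = 30.0000
0.0000·x − 10.0000·y = c_1−c_3 = -25.0000
solve first two rows → x=3.0000, y=2.5000

(3.0000, 2.5000)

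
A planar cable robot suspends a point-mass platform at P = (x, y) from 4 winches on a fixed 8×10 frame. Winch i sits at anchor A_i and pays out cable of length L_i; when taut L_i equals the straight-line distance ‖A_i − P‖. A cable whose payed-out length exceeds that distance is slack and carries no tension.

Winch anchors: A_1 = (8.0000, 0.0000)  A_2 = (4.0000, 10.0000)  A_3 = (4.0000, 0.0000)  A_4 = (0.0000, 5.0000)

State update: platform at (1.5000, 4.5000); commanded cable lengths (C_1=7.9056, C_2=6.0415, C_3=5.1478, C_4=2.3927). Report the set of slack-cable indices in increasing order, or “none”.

cable 1: L_1 = ‖A_1−P‖ = 7.9057;  C_1 = 7.9056 → taut
cable 2: L_2 = ‖A_2−P‖ = 6.0415;  C_2 = 6.0415 → taut
cable 3: L_3 = ‖A_3−P‖ = 5.1478;  C_3 = 5.1478 → taut
cable 4: L_4 = ‖A_4−P‖ = 1.5811;  C_4 = 2.3927 → slack

4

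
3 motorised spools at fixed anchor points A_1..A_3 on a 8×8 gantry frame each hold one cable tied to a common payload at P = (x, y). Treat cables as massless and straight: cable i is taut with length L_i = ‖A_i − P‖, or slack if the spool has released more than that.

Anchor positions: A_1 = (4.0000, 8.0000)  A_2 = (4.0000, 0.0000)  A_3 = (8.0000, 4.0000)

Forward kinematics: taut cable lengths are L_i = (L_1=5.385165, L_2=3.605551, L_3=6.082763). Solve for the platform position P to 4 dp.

(2.0000, 3.0000)

circle eqns → linear via eq_j − eq_1; set c_j = A_j·A_j − L_j²
c_1 = 16.0000+64.0000−29.0000 = 51.0000
0.0000·x + 16.0000·y = c_1−c_2 = 48.0000
-8.0000·x + 8.0000·y = c_1−c_3 = 8.0000
solve first two rows → x=2.0000, y=3.0000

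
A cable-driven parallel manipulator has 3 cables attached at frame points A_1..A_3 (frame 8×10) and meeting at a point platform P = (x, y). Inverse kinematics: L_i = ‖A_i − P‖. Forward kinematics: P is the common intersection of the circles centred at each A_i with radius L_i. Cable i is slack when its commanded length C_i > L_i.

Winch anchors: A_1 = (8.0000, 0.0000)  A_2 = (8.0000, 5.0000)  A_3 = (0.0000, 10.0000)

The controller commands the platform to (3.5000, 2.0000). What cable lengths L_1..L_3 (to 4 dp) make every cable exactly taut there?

L_1: Δ = A_1−P = (4.5000, -2.0000) → ‖Δ‖ = √24.2500 = 4.9244
L_2: Δ = A_2−P = (4.5000, 3.0000) → ‖Δ‖ = √29.2500 = 5.4083
L_3: Δ = A_3−P = (-3.5000, 8.0000) → ‖Δ‖ = √76.2500 = 8.7321

(4.9244, 5.4083, 8.7321)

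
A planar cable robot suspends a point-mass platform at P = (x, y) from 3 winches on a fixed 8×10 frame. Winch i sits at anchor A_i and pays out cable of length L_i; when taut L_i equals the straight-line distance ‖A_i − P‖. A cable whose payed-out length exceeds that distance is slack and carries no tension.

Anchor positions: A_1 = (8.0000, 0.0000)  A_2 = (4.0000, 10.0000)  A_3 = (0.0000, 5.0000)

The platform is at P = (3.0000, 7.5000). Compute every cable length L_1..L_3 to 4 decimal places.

(9.0139, 2.6926, 3.9051)

L_1: Δ = A_1−P = (5.0000, -7.5000) → ‖Δ‖ = √81.2500 = 9.0139
L_2: Δ = A_2−P = (1.0000, 2.5000) → ‖Δ‖ = √7.2500 = 2.6926
L_3: Δ = A_3−P = (-3.0000, -2.5000) → ‖Δ‖ = √15.2500 = 3.9051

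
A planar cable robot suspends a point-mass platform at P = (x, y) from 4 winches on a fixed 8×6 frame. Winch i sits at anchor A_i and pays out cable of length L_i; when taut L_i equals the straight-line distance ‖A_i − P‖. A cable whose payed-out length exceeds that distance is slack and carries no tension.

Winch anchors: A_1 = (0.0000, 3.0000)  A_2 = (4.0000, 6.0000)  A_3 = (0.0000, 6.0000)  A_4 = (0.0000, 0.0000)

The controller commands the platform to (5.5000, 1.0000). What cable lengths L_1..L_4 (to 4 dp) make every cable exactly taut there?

L_1: Δ = A_1−P = (-5.5000, 2.0000) → ‖Δ‖ = √34.2500 = 5.8523
L_2: Δ = A_2−P = (-1.5000, 5.0000) → ‖Δ‖ = √27.2500 = 5.2202
L_3: Δ = A_3−P = (-5.5000, 5.0000) → ‖Δ‖ = √55.2500 = 7.4330
L_4: Δ = A_4−P = (-5.5000, -1.0000) → ‖Δ‖ = √31.2500 = 5.5902

(5.8523, 5.2202, 7.4330, 5.5902)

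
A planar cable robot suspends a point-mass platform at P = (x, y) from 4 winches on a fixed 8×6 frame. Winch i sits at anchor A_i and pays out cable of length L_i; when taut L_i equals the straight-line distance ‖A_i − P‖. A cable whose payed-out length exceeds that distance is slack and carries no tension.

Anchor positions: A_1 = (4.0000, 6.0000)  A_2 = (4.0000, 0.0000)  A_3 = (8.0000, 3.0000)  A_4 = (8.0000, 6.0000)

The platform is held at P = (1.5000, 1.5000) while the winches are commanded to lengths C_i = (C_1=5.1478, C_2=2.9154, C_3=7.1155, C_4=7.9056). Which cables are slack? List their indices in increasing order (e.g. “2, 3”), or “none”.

3

i=1: geometric 5.1478 vs commanded 5.1478 ⇒ taut
i=2: geometric 2.9155 vs commanded 2.9154 ⇒ taut
i=3: geometric 6.6708 vs commanded 7.1155 ⇒ slack
i=4: geometric 7.9057 vs commanded 7.9056 ⇒ taut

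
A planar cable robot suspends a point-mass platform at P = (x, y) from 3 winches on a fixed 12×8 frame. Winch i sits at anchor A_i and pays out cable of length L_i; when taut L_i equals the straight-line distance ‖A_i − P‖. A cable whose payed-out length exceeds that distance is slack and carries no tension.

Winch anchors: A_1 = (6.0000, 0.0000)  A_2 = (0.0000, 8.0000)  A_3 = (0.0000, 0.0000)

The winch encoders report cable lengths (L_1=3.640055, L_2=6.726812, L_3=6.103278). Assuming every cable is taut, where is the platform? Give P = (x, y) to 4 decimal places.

expand ‖A_i−P‖²=L_i² and subtract eq 1 (c_i ≔ ‖A_i‖²−L_i²)
c_1 = 36.0000+0.0000−13.2500 = 22.7500
eq1−eq2 → [12.0000  -16.0000]·P = 4.0000
eq1−eq3 → [12.0000  0.0000]·P = 60.0000
2×2 solve → P = (5.0000, 3.5000)

(5.0000, 3.5000)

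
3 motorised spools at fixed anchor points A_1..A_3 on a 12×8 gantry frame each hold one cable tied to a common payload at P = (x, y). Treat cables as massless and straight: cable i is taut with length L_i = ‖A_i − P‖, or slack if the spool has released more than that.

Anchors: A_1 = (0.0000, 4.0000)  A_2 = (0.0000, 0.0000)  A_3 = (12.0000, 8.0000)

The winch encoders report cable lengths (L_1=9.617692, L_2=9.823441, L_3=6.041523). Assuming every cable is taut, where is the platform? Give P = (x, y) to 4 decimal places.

circle eqns → linear via eq_j − eq_1; set q_j = A_j·A_j − L_j²
q_1 = 0.0000+16.0000−92.5000 = -76.5000
0.0000·x + 8.0000·y = q_1−q_2 = 20.0000
-24.0000·x − 8.0000·y = q_1−q_3 = -248.0000
solve first two rows → x=9.5000, y=2.5000

(9.5000, 2.5000)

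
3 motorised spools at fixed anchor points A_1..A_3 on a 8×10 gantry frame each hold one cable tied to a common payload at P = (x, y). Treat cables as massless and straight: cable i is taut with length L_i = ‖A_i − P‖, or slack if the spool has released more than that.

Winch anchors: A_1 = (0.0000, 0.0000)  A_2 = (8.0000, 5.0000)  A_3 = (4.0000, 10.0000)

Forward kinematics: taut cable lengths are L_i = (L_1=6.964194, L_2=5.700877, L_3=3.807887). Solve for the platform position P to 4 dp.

(2.5000, 6.5000)

expand ‖A_i−P‖²=L_i² and subtract eq 1 (k_i ≔ ‖A_i‖²−L_i²)
k_1 = 0.0000+0.0000−48.5000 = -48.5000
eq1−eq2 → [-16.0000  -10.0000]·P = -105.0000
eq1−eq3 → [-8.0000  -20.0000]·P = -150.0000
2×2 solve → P = (2.5000, 6.5000)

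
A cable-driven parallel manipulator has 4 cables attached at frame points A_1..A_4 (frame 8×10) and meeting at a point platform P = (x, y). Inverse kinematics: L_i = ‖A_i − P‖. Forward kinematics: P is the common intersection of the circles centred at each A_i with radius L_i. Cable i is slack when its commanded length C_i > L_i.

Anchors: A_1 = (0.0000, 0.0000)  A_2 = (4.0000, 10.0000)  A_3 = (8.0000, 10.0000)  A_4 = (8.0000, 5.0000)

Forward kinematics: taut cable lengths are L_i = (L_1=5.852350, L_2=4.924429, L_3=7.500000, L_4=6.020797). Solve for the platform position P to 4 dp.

each cable: (A_i−P)·(A_i−P) = L_i²; let c_i = ‖A_i‖²−L_i²
c_1 = 0.0000+0.0000−34.2500 = -34.2500
row 1: -8.0000x − 20.0000y = -126.0000  (c_2=91.7500)
row 2: -16.0000x − 20.0000y = -142.0000  (c_3=107.7500)
row 3: -16.0000x − 10.0000y = -87.0000  (c_4=52.7500)
Cramer on rows 1–2 → x = 2.0000, y = 5.5000
check cable 4: ‖A_4−P‖² = 36.2500 ≈ L_4² = 36.2500 ✓

(2.0000, 5.5000)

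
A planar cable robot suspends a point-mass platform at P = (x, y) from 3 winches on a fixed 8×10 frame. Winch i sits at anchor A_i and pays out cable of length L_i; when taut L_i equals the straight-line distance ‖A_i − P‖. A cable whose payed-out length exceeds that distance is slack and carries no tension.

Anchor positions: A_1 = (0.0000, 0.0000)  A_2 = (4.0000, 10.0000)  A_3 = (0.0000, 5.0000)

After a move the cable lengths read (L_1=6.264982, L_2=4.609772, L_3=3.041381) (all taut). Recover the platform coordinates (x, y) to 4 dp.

(3.0000, 5.5000)

circle eqns → linear via eq_j − eq_1; set k_j = A_j·A_j − L_j²
k_1 = 0.0000+0.0000−39.2500 = -39.2500
-8.0000·x − 20.0000·y = k_1−k_2 = -134.0000
0.0000·x − 10.0000·y = k_1−k_3 = -55.0000
solve first two rows → x=3.0000, y=5.5000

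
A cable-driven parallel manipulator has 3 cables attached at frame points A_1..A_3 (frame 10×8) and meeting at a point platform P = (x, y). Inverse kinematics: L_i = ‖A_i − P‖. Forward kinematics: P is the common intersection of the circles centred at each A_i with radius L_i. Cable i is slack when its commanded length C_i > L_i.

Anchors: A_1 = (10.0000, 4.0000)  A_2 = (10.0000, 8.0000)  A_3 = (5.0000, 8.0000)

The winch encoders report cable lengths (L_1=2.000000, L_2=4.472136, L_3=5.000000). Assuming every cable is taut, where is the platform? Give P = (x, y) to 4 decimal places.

(8.0000, 4.0000)

expand ‖A_i−P‖²=L_i² and subtract eq 1 (q_i ≔ ‖A_i‖²−L_i²)
q_1 = 100.0000+16.0000−4.0000 = 112.0000
eq1−eq2 → [0.0000  -8.0000]·P = -32.0000
eq1−eq3 → [10.0000  -8.0000]·P = 48.0000
2×2 solve → P = (8.0000, 4.0000)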